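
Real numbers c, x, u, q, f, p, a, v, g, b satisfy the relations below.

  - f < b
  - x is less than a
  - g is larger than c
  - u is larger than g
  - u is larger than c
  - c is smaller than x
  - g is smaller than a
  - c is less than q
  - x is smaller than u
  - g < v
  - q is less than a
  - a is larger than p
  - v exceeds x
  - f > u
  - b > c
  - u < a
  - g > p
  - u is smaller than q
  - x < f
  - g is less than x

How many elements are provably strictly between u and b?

The relations place u below b. An element lies strictly between them when it is forced above u and also forced below b.
Above u: {f, q, a}. Below b: {c, p, g, x, f}.
Intersection: {f} — 1.

1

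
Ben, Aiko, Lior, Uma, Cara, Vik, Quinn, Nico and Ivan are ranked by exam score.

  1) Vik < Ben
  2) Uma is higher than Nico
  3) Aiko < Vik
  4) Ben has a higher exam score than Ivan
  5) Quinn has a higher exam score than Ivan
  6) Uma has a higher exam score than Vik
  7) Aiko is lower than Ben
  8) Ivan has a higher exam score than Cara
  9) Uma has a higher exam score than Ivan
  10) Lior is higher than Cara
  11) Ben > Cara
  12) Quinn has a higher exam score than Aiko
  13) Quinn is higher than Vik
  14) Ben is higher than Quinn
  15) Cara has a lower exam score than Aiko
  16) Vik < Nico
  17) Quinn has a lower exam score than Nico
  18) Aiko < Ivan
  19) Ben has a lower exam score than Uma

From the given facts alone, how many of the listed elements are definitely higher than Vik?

4

From Vik the given relations immediately reach Quinn, Ben, Nico, Uma.
Nothing else is reachable above Vik; 4 in all.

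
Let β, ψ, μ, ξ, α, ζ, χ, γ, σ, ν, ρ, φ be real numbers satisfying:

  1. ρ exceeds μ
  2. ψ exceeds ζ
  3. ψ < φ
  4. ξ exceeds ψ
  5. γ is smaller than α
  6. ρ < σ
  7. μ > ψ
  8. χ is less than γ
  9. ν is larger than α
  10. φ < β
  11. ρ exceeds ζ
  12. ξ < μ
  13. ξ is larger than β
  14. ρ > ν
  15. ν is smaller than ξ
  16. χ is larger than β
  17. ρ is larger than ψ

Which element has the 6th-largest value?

α

Piecing the relations together gives one ordering: ζ < ψ < φ < β < χ < γ < α < ν < ξ < μ < ρ < σ.
The 6th largest is α.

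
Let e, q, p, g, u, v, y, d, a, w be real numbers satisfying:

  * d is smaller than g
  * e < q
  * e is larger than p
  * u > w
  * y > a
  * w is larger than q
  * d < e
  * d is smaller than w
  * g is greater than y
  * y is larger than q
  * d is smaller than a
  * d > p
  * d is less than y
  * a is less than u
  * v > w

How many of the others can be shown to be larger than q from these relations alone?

The elements the relations force above q are w, u, y, g, v — no chain reaches any other.
That is 5.

5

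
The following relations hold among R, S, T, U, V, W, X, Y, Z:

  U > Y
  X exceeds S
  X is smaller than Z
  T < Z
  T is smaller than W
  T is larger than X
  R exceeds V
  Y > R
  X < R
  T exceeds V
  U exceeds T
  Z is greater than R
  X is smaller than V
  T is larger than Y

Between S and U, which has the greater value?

The relevant relations are S < X; X < V; V < R; R < Y; Y < T; T < U.
Chaining these gives S < X < V < R < Y < T < U.
So S < U; U is the larger of the two.

U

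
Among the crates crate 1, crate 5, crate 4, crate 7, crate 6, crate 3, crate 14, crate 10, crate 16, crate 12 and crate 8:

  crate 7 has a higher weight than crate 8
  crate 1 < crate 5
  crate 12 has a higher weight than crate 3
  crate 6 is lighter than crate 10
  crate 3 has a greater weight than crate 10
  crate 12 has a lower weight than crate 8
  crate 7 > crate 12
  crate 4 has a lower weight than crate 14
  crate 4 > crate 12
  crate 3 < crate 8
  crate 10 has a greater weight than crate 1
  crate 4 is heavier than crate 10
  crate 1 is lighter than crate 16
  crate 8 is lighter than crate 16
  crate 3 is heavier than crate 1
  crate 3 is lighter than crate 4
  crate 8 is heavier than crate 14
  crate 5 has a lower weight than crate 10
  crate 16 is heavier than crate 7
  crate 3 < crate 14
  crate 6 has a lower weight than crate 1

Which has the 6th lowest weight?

The consecutive relations fix a unique order: crate 6 < crate 1 < crate 5 < crate 10 < crate 3 < crate 12 < crate 4 < crate 14 < crate 8 < crate 7 < crate 16.
Counting 6 from the smallest end gives crate 12.

crate 12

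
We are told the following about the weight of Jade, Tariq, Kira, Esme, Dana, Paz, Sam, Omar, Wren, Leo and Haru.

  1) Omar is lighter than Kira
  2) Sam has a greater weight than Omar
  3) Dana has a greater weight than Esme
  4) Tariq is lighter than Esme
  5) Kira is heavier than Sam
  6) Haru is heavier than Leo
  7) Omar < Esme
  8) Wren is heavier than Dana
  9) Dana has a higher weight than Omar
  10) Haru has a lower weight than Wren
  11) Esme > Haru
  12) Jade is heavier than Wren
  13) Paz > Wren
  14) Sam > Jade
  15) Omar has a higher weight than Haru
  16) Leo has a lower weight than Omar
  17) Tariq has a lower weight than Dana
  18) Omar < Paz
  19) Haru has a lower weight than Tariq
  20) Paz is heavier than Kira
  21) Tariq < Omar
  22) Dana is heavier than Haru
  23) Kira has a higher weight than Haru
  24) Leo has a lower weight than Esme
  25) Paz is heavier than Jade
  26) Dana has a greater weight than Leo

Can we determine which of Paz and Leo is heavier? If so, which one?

Paz

Following the relations from Leo: Leo < Haru < Tariq < Omar < Esme < Dana < Wren < Jade < Sam < Kira < Paz.
So Paz is heavier.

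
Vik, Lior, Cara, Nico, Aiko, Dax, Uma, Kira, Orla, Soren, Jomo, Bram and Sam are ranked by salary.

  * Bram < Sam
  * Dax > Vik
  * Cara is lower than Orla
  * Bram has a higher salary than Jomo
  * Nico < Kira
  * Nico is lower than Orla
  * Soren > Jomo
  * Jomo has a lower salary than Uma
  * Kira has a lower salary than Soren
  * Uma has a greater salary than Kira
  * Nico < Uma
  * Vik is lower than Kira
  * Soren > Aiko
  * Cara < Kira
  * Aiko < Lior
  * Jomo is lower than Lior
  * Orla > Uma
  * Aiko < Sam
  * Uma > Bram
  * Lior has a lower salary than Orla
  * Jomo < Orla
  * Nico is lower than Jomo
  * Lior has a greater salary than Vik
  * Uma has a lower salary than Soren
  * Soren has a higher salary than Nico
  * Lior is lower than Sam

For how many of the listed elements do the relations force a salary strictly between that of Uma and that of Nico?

The relations place Nico below Uma. An element lies strictly between them when it is forced above Nico and also forced below Uma.
Above Nico: {Kira, Jomo, Bram, Lior, Soren, Sam, Orla}. Below Uma: {Vik, Cara, Kira, Jomo, Bram}.
Intersection: {Kira, Jomo, Bram} — 3.

3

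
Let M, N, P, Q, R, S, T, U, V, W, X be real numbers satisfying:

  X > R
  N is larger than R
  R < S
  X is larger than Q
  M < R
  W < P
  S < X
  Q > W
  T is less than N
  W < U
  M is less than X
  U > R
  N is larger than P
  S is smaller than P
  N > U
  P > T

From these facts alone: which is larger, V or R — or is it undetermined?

Following every chain through V: nothing is chained to V.
R is not reached, and no chain runs the other way from R to V.
So the given relations leave the order of V and R undetermined.

undetermined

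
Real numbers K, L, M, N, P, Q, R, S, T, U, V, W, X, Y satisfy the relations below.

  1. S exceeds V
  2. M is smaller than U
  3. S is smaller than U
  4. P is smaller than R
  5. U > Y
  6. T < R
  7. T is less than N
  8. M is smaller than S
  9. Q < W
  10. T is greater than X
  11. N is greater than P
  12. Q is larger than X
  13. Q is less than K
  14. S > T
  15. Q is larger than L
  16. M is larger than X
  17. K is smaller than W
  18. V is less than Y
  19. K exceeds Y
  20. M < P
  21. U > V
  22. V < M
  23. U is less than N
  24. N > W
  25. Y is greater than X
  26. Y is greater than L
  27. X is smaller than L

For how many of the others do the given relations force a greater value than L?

From L the given relations immediately reach Y, Q.
From those, U, K, W — 5 in total.
From those, N — 6 in total.
Nothing else is reachable above L; 6 in all.

6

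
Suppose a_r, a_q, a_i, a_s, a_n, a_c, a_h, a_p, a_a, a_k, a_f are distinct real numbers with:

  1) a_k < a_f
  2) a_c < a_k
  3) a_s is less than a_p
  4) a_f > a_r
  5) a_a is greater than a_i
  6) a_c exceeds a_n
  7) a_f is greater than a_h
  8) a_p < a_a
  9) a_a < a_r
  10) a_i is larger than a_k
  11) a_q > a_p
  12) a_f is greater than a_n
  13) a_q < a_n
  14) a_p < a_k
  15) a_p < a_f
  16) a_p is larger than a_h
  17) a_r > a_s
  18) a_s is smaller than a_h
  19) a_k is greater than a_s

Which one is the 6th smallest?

Chaining the given pairs: a_s < a_h < a_p < a_q < a_n < a_c < a_k < a_i < a_a < a_r < a_f.
The 6th smallest is a_c.

a_c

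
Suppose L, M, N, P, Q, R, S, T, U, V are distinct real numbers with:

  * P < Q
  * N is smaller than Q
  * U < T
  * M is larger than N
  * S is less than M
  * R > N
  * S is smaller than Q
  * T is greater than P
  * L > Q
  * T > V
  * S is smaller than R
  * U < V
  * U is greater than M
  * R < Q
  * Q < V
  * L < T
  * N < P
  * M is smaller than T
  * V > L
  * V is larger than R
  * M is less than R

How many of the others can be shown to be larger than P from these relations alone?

4

The elements the relations force above P are Q, L, V, T — no chain reaches any other.
That is 4.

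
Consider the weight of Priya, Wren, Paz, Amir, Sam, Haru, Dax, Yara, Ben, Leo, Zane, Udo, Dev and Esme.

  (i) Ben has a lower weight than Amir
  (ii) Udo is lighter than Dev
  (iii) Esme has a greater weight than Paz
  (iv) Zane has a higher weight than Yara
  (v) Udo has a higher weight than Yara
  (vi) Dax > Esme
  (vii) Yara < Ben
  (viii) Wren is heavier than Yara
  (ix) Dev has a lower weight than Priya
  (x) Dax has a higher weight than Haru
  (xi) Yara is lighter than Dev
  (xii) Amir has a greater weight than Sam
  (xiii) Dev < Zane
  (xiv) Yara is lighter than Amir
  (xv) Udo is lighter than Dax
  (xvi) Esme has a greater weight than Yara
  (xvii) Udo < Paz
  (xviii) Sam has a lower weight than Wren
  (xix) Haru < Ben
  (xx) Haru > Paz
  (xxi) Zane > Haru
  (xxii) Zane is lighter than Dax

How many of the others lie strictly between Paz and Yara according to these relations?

The relations place Yara below Paz. An element lies strictly between them when it is forced above Yara and also forced below Paz.
Above Yara: {Udo, Dev, Haru, Zane, Esme, Wren, Ben, Priya, Dax, Amir}. Below Paz: {Udo}.
Intersection: {Udo} — 1.

1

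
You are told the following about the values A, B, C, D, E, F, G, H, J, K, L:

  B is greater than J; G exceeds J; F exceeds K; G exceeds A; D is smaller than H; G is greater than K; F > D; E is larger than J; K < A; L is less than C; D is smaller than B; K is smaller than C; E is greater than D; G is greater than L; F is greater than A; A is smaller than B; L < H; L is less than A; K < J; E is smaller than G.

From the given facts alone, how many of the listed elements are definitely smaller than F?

The elements the relations force below F are D, L, K, A — no chain reaches any other.
That is 4.

4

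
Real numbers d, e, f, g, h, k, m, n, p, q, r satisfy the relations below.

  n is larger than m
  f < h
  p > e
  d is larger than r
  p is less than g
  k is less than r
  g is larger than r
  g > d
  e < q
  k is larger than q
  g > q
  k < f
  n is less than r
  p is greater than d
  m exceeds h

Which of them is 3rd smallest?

The consecutive relations fix a unique order: e < q < k < f < h < m < n < r < d < p < g.
Counting 3 from the smallest end gives k.

k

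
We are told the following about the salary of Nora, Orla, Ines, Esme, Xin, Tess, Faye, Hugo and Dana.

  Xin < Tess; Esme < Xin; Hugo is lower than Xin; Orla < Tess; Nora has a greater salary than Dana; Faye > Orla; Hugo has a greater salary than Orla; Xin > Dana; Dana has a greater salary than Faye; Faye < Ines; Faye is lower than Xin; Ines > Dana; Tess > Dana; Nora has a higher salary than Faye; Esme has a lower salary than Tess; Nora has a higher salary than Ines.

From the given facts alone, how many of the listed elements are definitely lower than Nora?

Directly below Nora: Faye, Dana, Ines.
One step further: Orla (4 so far).
No other element is forced below Nora by the given relations, so the count is 4.

4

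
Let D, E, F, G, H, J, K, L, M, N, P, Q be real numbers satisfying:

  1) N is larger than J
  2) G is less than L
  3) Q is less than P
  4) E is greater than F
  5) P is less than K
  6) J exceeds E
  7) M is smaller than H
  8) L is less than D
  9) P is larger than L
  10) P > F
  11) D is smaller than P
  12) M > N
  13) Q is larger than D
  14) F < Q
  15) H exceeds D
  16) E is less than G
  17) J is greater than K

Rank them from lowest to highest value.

F < E < G < L < D < Q < P < K < J < N < M < H

Nothing is placed below F, so it is least; from there F < E; E < G; G < L; L < D; D < Q; Q < P; P < K; K < J; J < N; N < M; M < H, each given directly.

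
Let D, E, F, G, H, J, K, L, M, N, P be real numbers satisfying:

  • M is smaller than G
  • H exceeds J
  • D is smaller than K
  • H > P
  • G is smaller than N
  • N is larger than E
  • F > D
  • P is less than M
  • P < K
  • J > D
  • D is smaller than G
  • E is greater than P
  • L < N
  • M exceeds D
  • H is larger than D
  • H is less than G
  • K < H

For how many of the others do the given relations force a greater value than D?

7

The elements the relations force above D are J, K, M, H, G, N, F — no chain reaches any other.
That is 7.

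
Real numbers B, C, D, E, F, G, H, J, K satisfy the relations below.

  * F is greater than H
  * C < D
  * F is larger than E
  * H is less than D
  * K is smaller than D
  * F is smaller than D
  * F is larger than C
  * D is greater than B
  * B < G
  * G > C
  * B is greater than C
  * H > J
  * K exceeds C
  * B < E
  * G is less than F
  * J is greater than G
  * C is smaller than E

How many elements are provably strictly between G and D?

3

The relations place G below D. An element lies strictly between them when it is forced above G and also forced below D.
Above G: {J, H, F}. Below D: {C, B, J, E, K, H, F}.
Intersection: {J, H, F} — 3.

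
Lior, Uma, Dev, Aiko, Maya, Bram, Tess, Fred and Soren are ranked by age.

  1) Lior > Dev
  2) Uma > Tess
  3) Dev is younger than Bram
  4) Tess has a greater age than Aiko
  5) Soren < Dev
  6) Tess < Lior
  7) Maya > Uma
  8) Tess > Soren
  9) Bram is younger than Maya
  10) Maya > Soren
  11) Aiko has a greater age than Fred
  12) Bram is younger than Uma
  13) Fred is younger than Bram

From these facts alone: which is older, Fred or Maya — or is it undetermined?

Maya

Following the relations from Fred: Fred < Aiko < Tess < Uma < Maya.
So Maya is older.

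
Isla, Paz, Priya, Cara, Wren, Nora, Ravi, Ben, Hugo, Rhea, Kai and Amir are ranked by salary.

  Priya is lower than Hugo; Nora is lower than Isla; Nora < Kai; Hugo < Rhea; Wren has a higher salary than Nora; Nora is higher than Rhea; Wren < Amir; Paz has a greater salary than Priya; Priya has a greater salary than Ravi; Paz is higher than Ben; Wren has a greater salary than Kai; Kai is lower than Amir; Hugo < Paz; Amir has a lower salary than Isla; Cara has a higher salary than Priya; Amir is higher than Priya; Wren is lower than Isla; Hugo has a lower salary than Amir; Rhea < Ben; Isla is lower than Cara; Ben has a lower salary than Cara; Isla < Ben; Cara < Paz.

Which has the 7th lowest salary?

Chaining the given pairs: Ravi < Priya < Hugo < Rhea < Nora < Kai < Wren < Amir < Isla < Ben < Cara < Paz.
Counting 7 from the smallest end gives Wren.

Wren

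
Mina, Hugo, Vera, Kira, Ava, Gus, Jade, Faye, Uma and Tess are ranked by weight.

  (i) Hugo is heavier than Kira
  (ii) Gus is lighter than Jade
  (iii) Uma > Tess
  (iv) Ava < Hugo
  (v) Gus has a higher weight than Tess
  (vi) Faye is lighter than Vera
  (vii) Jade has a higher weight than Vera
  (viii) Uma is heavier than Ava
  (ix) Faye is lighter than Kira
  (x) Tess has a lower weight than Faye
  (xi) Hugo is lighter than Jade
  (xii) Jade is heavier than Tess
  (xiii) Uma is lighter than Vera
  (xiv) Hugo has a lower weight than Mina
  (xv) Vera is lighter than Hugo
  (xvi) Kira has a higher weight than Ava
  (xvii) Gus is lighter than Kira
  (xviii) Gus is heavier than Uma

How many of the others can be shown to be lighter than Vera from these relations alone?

4

Directly below Vera: Faye, Uma.
One step further: Tess, Ava (4 so far).
Nothing else is reachable below Vera; 4 in all.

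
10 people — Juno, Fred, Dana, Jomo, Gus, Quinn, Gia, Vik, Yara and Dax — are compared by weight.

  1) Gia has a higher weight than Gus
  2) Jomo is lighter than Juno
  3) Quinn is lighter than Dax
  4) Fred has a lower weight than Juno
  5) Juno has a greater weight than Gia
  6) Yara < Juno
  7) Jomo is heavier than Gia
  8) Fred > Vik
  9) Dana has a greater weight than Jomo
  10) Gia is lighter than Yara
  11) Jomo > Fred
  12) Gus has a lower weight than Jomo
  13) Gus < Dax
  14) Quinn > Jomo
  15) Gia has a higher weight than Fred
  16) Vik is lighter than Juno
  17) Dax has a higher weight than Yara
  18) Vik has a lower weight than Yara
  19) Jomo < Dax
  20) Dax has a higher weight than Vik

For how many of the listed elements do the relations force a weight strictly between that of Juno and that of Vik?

4

The relations place Vik below Juno. An element lies strictly between them when it is forced above Vik and also forced below Juno.
Above Vik: {Fred, Gia, Yara, Jomo, Dana, Quinn, Dax}. Below Juno: {Gus, Fred, Gia, Yara, Jomo}.
Intersection: {Fred, Gia, Yara, Jomo} — 4.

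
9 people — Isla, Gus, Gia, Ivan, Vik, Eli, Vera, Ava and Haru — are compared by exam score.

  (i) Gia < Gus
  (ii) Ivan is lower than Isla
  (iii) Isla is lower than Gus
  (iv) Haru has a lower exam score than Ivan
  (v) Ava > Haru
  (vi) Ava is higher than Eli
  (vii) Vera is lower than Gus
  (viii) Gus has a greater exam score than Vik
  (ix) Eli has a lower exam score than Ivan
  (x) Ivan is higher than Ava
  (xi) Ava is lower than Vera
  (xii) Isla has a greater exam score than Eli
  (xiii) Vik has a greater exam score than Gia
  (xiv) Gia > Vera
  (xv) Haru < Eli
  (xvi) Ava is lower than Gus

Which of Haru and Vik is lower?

Haru < Eli < Ava < Vera < Gia < Vik, by transitivity through Eli, Ava, Vera, Gia.
So Haru < Vik; Haru is the lower of the two.

Haru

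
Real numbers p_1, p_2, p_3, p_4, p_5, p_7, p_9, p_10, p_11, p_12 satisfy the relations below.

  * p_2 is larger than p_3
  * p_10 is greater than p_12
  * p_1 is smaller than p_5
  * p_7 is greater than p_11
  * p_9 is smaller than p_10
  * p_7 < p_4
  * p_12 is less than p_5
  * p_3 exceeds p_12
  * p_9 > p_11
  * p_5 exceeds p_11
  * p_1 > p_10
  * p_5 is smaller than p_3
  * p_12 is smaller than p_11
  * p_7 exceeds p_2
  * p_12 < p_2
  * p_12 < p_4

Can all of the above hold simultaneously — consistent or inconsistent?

consistent

Every relation is compatible with p_12 < p_11 < p_9 < p_10 < p_1 < p_5 < p_3 < p_2 < p_7 < p_4; the set is consistent.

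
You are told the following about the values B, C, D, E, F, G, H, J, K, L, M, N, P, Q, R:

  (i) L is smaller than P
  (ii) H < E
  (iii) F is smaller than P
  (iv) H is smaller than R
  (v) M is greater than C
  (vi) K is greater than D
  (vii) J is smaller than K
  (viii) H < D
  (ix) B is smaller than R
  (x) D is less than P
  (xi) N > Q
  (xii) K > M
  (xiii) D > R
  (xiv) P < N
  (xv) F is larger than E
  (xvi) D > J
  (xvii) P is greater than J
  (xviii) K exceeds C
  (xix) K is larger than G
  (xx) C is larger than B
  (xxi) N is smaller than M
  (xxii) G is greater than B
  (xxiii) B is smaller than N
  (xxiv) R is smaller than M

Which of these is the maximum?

Chaining downward from K: directly below it, G, C, J, D, M; then B, H, R, N; then Q, P; then F, L; then E.
That covers every other element, and nothing is given above K, so K is the maximum.

K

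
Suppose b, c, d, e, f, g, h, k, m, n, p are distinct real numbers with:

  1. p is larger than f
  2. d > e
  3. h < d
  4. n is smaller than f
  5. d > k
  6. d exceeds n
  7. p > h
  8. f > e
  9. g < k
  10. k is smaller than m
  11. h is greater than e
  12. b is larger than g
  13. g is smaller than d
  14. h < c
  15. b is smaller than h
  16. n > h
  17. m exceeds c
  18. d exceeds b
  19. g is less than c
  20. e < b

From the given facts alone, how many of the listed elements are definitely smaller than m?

From m the given relations immediately reach c, k.
From those, g, h — 4 in total.
From those, e, b — 6 in total.
No other element is forced below m by the given relations, so the count is 6.

6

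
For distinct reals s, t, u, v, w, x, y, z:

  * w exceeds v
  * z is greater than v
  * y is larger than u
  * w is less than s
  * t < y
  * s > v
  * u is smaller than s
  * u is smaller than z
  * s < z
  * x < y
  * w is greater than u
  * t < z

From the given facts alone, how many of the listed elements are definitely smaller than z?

5

The elements the relations force below z are u, t, v, w, s — no chain reaches any other.
That is 5.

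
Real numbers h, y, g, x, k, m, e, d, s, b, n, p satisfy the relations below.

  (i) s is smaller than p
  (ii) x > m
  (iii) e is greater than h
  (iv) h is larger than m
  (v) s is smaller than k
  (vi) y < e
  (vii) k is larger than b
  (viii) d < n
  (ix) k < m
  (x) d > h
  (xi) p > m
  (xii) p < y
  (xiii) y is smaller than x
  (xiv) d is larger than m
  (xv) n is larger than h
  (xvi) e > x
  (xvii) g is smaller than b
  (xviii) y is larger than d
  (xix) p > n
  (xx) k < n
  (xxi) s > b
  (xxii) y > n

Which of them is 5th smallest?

Piecing the relations together gives one ordering: g < b < s < k < m < h < d < n < p < y < x < e.
The 5th smallest is m.

m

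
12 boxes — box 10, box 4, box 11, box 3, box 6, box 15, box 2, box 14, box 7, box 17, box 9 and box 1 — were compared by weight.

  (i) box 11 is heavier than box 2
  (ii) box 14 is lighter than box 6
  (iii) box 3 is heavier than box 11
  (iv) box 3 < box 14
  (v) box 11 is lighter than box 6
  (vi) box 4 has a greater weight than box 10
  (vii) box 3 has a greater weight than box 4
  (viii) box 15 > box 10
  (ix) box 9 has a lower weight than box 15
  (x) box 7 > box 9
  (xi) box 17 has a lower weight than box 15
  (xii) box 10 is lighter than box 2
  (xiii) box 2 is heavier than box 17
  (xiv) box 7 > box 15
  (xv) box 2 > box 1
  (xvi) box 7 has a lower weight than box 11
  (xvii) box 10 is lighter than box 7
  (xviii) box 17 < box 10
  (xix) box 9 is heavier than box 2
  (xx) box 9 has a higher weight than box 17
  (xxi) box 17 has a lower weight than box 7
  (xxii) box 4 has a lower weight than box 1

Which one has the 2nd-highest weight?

box 14

The consecutive relations fix a unique order: box 17 < box 10 < box 4 < box 1 < box 2 < box 9 < box 15 < box 7 < box 11 < box 3 < box 14 < box 6.
The 2nd largest is box 14.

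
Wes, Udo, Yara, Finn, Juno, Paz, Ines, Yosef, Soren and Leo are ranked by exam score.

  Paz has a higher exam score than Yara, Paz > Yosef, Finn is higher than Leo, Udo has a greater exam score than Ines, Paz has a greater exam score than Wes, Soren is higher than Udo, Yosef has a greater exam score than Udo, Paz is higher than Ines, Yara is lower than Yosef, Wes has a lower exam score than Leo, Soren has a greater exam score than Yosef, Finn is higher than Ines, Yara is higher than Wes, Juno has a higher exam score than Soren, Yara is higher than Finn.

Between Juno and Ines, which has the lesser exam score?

Ines

Ines < Finn and Finn < Yara give Ines < Yara.
With Yara < Yosef: Ines < Finn < Yara < Yosef.
With Yosef < Soren: Ines < Finn < Yara < Yosef < Soren.
Then Soren < Juno extends the chain to Juno.
So Ines < Juno; Ines is the lower of the two.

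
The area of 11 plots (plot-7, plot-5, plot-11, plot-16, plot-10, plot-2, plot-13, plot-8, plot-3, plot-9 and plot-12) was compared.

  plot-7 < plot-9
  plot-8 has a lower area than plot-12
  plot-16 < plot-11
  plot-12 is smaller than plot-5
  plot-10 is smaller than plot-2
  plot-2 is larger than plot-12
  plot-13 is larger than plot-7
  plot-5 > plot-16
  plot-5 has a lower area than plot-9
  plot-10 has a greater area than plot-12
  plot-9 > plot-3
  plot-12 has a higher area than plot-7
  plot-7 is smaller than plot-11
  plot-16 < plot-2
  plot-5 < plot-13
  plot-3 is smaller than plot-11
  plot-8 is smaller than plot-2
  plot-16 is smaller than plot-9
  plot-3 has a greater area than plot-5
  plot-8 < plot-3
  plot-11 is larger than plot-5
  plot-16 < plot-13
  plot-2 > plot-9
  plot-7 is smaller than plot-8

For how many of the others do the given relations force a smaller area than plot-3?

5

Directly below plot-3: plot-8, plot-5.
One step further: plot-7, plot-16, plot-12 (5 so far).
No other element is forced below plot-3 by the given relations, so the count is 5.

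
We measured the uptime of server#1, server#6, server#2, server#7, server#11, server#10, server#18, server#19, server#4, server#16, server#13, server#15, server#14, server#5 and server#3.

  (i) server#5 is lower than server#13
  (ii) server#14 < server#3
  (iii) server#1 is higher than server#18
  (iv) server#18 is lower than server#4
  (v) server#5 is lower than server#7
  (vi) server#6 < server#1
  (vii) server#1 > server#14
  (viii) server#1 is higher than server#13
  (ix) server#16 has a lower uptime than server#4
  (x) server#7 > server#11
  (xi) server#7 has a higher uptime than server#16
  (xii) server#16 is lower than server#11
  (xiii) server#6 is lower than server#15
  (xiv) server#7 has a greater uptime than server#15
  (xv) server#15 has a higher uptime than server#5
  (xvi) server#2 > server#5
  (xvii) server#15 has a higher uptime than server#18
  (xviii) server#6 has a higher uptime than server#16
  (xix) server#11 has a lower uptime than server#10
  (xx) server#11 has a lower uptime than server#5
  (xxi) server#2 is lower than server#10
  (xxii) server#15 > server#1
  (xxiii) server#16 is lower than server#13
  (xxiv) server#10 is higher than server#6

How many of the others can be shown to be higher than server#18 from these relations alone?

4

From server#18 the given relations immediately reach server#1, server#4, server#15.
From those, server#7 — 4 in total.
Nothing else is reachable above server#18; 4 in all.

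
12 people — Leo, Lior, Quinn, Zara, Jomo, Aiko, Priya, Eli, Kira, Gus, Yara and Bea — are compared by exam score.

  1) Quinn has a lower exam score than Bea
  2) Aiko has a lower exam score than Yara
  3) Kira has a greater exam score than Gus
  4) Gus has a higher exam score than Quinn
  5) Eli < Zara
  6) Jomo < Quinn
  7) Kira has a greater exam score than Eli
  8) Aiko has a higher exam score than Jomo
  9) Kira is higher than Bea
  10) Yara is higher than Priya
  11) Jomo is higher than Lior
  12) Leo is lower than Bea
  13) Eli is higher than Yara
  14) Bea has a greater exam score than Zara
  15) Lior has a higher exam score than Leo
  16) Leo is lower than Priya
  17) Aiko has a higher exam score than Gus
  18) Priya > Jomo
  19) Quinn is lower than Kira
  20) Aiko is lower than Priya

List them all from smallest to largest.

The consecutive links are each given: Leo < Lior; Lior < Jomo; Jomo < Quinn; Quinn < Gus; Gus < Aiko; Aiko < Priya; Priya < Yara; Yara < Eli; Eli < Zara; Zara < Bea; Bea < Kira.

Leo < Lior < Jomo < Quinn < Gus < Aiko < Priya < Yara < Eli < Zara < Bea < Kira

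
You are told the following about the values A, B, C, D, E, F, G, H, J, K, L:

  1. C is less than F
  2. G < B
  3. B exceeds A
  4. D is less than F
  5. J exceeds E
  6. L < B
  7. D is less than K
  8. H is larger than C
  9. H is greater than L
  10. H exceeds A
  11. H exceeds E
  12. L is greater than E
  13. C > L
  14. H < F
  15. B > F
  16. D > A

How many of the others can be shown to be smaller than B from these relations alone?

8

From B the given relations immediately reach A, L, G, F.
From those, E, C, D, H — 8 in total.
No other element is forced below B by the given relations, so the count is 8.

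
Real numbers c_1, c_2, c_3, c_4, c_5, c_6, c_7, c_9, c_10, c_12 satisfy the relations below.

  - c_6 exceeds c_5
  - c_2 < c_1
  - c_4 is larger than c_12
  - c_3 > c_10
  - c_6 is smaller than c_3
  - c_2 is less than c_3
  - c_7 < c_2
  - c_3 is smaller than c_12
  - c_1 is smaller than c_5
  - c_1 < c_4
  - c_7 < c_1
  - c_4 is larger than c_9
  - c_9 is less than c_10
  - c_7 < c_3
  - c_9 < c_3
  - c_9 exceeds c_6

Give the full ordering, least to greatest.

c_7 < c_2 < c_1 < c_5 < c_6 < c_9 < c_10 < c_3 < c_12 < c_4

The consecutive links are each given: c_7 < c_2; c_2 < c_1; c_1 < c_5; c_5 < c_6; c_6 < c_9; c_9 < c_10; c_10 < c_3; c_3 < c_12; c_12 < c_4.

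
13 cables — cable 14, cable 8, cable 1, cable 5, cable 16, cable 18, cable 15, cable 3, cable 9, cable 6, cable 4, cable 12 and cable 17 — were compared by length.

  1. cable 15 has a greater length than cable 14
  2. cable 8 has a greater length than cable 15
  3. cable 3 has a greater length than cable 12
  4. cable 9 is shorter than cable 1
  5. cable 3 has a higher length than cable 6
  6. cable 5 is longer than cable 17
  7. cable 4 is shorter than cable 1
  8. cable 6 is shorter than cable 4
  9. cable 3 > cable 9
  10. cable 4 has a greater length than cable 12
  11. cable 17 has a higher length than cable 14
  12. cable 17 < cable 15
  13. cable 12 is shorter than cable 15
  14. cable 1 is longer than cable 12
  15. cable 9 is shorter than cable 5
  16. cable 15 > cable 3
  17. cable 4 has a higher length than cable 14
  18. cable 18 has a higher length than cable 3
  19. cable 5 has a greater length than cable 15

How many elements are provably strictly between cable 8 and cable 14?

The relations place cable 14 below cable 8. An element lies strictly between them when it is forced above cable 14 and also forced below cable 8.
Above cable 14: {cable 17, cable 15, cable 4, cable 5, cable 1}. Below cable 8: {cable 12, cable 17, cable 9, cable 6, cable 3, cable 15}.
Intersection: {cable 17, cable 15} — 2.

2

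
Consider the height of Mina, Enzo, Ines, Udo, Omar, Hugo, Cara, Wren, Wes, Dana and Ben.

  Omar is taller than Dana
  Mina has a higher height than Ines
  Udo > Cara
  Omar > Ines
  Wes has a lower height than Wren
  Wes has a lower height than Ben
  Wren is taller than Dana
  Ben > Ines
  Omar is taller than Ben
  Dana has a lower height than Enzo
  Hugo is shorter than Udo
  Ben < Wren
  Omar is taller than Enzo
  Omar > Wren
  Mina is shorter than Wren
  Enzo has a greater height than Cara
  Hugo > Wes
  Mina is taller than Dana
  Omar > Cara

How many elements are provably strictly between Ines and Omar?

Chaining upward from Ines reaches: Mina, Ben, Wren.
Chaining downward from Omar reaches: Dana, Wes, Mina, Cara, Ben, Wren, Enzo.
Strictly between Ines and Omar are those in both lists: Mina, Ben, Wren — 3 elements.

3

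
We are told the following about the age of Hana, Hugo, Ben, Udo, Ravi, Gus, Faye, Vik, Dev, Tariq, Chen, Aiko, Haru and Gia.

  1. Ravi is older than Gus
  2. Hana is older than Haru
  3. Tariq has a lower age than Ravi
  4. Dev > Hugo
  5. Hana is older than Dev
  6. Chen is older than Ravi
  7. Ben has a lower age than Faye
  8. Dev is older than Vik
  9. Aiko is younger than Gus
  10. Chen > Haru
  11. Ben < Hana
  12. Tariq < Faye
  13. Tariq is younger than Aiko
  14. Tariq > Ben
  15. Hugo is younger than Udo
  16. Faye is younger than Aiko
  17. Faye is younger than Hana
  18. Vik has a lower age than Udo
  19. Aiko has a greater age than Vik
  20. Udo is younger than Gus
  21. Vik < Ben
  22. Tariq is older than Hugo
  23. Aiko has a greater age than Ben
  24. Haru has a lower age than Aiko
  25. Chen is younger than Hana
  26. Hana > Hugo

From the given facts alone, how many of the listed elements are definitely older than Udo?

The elements the relations force above Udo are Gus, Ravi, Chen, Hana — no chain reaches any other.
That is 4.

4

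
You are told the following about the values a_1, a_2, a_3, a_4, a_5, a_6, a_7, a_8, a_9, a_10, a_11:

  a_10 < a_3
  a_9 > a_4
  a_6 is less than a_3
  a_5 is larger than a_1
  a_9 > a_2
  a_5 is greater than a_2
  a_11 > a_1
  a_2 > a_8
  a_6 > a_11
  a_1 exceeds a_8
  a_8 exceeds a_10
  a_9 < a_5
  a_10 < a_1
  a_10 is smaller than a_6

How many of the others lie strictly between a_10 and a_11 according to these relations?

The relations place a_10 below a_11. An element lies strictly between them when it is forced above a_10 and also forced below a_11.
Above a_10: {a_8, a_2, a_1, a_9, a_6, a_3, a_5}. Below a_11: {a_8, a_1}.
Intersection: {a_8, a_1} — 2.

2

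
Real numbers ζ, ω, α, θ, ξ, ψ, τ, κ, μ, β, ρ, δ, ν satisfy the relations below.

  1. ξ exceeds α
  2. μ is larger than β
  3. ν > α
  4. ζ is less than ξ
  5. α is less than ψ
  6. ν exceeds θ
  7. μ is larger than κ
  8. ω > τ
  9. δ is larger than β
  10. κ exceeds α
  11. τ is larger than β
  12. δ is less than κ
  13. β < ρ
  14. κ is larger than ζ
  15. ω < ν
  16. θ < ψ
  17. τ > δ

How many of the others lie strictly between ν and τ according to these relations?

1

Chaining upward from τ reaches: ω.
Chaining downward from ν reaches: β, δ, α, θ, ω.
Strictly between τ and ν are those in both lists: ω — 1 element.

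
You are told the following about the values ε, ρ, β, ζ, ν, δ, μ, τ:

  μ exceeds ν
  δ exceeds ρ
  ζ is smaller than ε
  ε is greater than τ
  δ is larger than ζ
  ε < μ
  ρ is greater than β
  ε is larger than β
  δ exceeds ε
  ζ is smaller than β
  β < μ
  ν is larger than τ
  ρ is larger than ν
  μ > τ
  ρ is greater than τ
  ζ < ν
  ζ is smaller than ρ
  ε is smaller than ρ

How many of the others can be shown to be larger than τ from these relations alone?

The elements the relations force above τ are ε, ν, ρ, μ, δ — no chain reaches any other.
That is 5.

5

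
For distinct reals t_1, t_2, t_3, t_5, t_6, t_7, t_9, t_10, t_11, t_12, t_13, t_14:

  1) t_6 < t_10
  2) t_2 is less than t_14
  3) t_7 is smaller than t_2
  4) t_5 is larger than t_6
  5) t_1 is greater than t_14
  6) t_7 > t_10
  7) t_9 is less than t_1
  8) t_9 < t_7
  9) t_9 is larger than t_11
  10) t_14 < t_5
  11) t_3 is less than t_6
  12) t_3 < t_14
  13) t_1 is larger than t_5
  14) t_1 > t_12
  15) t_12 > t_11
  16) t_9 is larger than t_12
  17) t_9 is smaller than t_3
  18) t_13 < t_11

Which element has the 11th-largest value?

Chaining the given pairs: t_13 < t_11 < t_12 < t_9 < t_3 < t_6 < t_10 < t_7 < t_2 < t_14 < t_5 < t_1.
Counting 11 from the largest end gives t_11.

t_11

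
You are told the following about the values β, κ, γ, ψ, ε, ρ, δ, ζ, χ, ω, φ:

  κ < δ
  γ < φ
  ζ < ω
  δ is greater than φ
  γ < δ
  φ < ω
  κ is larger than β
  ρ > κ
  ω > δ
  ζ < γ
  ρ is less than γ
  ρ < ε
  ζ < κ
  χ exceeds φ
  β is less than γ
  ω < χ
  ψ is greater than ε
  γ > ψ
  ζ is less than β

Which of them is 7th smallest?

γ

Piecing the relations together gives one ordering: ζ < β < κ < ρ < ε < ψ < γ < φ < δ < ω < χ.
Counting 7 from the smallest end gives γ.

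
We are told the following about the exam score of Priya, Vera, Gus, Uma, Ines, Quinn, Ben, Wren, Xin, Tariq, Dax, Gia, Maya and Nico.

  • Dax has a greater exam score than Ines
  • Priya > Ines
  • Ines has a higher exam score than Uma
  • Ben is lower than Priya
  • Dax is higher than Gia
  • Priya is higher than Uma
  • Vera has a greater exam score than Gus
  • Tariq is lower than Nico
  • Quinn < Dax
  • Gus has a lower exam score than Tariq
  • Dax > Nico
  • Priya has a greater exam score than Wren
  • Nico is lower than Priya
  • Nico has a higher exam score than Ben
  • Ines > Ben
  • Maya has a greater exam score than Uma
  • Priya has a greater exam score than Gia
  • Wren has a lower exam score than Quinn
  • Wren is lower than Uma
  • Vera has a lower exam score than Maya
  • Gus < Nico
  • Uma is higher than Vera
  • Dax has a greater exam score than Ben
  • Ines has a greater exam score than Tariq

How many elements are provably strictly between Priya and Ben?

The relations place Ben below Priya. An element lies strictly between them when it is forced above Ben and also forced below Priya.
Above Ben: {Ines, Nico, Dax}. Below Priya: {Wren, Gus, Vera, Uma, Tariq, Ines, Nico, Gia}.
Intersection: {Ines, Nico} — 2.

2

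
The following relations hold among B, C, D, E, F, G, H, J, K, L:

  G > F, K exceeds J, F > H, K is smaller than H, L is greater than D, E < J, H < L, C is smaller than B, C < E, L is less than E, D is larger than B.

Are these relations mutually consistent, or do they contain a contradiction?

Chaining the given relations yields L < E < J < K < H, so L < H. But one relation states H < L. These cannot both hold.

inconsistent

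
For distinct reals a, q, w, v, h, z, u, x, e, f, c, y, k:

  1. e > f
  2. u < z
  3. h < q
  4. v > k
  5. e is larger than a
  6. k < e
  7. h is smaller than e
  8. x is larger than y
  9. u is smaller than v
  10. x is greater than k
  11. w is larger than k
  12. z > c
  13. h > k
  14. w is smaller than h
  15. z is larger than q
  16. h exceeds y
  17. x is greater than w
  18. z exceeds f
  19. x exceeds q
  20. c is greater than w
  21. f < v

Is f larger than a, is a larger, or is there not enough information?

Following every chain through f: above f we get v, z, e.
a is not reached, and no chain runs the other way from a to f.
So the given relations leave the order of f and a undetermined.

undetermined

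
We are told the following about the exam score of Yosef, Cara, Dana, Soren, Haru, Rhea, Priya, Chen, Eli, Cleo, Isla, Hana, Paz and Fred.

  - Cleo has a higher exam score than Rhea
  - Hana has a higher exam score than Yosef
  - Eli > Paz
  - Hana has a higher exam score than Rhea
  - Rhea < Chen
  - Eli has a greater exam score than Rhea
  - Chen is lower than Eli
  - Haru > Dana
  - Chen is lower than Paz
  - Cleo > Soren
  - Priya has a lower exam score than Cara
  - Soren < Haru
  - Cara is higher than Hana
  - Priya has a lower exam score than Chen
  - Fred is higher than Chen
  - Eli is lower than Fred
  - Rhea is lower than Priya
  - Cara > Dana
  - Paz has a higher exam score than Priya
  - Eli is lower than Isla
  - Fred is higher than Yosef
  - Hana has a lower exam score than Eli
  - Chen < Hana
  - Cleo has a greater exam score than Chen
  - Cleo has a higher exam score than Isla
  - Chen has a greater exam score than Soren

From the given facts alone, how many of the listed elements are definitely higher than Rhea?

9

The elements the relations force above Rhea are Priya, Chen, Hana, Paz, Cara, Eli, Fred, Isla, Cleo — no chain reaches any other.
That is 9.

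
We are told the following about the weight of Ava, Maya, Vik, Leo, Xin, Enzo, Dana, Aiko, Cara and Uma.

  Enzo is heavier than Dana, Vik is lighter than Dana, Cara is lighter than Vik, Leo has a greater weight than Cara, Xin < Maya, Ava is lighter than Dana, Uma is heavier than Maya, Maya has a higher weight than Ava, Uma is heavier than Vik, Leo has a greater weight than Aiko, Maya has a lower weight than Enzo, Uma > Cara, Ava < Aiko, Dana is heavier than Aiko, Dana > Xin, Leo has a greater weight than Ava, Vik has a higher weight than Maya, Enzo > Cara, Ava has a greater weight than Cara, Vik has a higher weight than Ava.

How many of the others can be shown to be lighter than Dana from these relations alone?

The elements the relations force below Dana are Xin, Cara, Ava, Maya, Aiko, Vik — no chain reaches any other.
That is 6.

6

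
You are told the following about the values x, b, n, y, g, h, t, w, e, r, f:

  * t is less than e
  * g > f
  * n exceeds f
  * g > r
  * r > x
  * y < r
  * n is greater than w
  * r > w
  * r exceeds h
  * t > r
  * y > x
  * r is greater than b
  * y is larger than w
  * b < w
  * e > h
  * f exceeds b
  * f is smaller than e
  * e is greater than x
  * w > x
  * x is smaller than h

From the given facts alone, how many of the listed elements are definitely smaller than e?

Directly below e: x, f, h, t.
One step further: b, r (6 so far).
One step further: w, y (8 so far).
Nothing else is reachable below e; 8 in all.

8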